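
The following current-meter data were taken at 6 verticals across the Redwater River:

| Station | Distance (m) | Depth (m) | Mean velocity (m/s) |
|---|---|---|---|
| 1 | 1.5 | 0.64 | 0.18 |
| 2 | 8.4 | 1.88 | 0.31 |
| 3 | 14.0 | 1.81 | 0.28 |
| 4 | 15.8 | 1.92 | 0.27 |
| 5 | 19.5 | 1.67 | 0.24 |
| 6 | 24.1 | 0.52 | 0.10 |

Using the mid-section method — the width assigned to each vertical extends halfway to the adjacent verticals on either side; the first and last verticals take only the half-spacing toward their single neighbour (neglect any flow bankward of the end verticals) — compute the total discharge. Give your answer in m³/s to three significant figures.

w_1 = (8.4 − 1.5)/2 = 3.45 m; q_1 = 0.18 × 0.64 × 3.45 = 0.3974 m³/s
w_2 = (14.0 − 1.5)/2 = 6.25 m; q_2 = 0.31 × 1.88 × 6.25 = 3.643 m³/s
w_3 = (15.8 − 8.4)/2 = 3.7 m; q_3 = 0.28 × 1.81 × 3.7 = 1.875 m³/s
w_4 = (19.5 − 14.0)/2 = 2.75 m; q_4 = 0.27 × 1.92 × 2.75 = 1.426 m³/s
w_5 = (24.1 − 15.8)/2 = 4.15 m; q_5 = 0.24 × 1.67 × 4.15 = 1.663 m³/s
w_6 = (24.1 − 19.5)/2 = 2.3 m; q_6 = 0.10 × 0.52 × 2.3 = 0.1196 m³/s
Q = Σ qᵢ = 9.124 m³/s

9.12 m³/s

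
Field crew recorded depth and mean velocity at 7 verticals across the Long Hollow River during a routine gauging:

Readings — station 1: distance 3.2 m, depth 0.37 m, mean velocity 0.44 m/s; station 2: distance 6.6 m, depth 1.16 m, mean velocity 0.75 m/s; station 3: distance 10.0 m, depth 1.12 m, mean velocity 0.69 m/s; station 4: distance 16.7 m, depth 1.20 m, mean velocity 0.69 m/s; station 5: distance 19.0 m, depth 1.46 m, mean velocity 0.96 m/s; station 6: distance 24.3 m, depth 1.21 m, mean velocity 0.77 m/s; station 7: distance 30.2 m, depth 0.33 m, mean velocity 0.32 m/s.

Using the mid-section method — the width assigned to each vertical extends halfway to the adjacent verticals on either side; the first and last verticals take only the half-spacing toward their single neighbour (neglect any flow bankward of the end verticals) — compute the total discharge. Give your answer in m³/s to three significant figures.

21.7 m³/s

w_1 = (6.6 − 3.2)/2 = 1.7 m; q_1 = 0.44 × 0.37 × 1.7 = 0.2768 m³/s
w_2 = (10.0 − 3.2)/2 = 3.4 m; q_2 = 0.75 × 1.16 × 3.4 = 2.958 m³/s
w_3 = (16.7 − 6.6)/2 = 5.05 m; q_3 = 0.69 × 1.12 × 5.05 = 3.903 m³/s
w_4 = (19.0 − 10.0)/2 = 4.5 m; q_4 = 0.69 × 1.20 × 4.5 = 3.726 m³/s
w_5 = (24.3 − 16.7)/2 = 3.8 m; q_5 = 0.96 × 1.46 × 3.8 = 5.326 m³/s
w_6 = (30.2 − 19.0)/2 = 5.6 m; q_6 = 0.77 × 1.21 × 5.6 = 5.218 m³/s
w_7 = (30.2 − 24.3)/2 = 2.95 m; q_7 = 0.32 × 0.33 × 2.95 = 0.3115 m³/s
Q = Σ qᵢ = 21.72 m³/s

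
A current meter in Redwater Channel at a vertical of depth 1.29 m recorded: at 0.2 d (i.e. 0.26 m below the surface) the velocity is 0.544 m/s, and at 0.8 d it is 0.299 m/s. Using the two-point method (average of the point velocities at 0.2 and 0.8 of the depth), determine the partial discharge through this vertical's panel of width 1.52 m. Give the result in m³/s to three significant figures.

v̄ = (0.544 + 0.299) / 2 = 0.4215 m/s
q = v̄ × d × w = 0.4215 × 1.29 × 1.52 = 0.8265 m³/s

0.826 m³/s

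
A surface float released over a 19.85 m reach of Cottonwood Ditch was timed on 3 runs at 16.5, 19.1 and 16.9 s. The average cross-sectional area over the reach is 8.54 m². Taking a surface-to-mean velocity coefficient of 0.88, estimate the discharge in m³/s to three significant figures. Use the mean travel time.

t̄ = (16.5 + 19.1 + 16.9) / 3 = 17.5 s
v_surface = L / t̄ = 19.85 / 17.5 = 1.134 m/s
v_mean = 0.88 × 1.134 = 0.9982 m/s
Q = A × v_mean = 8.54 × 0.9982 = 8.524 m³/s

8.52 m³/s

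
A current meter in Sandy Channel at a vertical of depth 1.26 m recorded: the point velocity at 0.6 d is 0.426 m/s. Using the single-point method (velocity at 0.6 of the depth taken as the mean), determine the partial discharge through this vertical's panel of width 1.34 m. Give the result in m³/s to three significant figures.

v̄ = v₀.₆ = 0.426 m/s
q = v̄ × d × w = 0.4260 × 1.26 × 1.34 = 0.7193 m³/s

0.719 m³/s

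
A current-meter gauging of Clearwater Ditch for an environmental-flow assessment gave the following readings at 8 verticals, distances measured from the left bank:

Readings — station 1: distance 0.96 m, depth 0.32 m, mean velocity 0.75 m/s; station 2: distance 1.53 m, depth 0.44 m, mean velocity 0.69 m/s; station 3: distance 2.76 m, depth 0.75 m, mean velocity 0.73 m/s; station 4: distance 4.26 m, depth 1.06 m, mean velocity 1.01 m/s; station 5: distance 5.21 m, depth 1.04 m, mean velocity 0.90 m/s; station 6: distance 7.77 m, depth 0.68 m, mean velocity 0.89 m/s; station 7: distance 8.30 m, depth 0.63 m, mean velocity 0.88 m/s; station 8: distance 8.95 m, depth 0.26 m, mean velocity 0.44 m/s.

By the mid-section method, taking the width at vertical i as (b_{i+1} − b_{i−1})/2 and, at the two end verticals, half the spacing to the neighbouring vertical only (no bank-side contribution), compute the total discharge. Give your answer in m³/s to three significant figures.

w_1 = (1.53 − 0.96)/2 = 0.285 m; q_1 = 0.75 × 0.32 × 0.285 = 0.06840 m³/s
w_2 = (2.76 − 0.96)/2 = 0.9 m; q_2 = 0.69 × 0.44 × 0.9 = 0.2732 m³/s
w_3 = (4.26 − 1.53)/2 = 1.365 m; q_3 = 0.73 × 0.75 × 1.365 = 0.7473 m³/s
w_4 = (5.21 − 2.76)/2 = 1.225 m; q_4 = 1.01 × 1.06 × 1.225 = 1.311 m³/s
w_5 = (7.77 − 4.26)/2 = 1.755 m; q_5 = 0.90 × 1.04 × 1.755 = 1.643 m³/s
w_6 = (8.30 − 5.21)/2 = 1.545 m; q_6 = 0.89 × 0.68 × 1.545 = 0.9350 m³/s
w_7 = (8.95 − 7.77)/2 = 0.59 m; q_7 = 0.88 × 0.63 × 0.59 = 0.3271 m³/s
w_8 = (8.95 − 8.30)/2 = 0.325 m; q_8 = 0.44 × 0.26 × 0.325 = 0.03718 m³/s
Q = Σ qᵢ = 5.342 m³/s

5.34 m³/s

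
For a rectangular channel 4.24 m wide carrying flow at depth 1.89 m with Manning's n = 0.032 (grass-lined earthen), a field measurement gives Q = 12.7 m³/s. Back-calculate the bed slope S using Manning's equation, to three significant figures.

A = b·y = 4.24 × 1.89 = 8.014 m²
P = b + 2y = 4.24 + 2×1.89 = 8.020 m
R = A/P = 8.014/8.020 = 0.9992 m
S = (Q·n / (1·A·R^(2/3)))² = (12.7×0.032 / (1×8.014×0.9995))² = 0.002575

0.00257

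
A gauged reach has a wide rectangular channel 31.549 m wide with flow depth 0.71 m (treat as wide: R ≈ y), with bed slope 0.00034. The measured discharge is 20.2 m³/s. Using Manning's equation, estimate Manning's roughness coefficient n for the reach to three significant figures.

A = b·y = 31.549 × 0.71 = 22.40 m²
Wide channel: R ≈ y = 0.71 m
n = (1/Q)·A·R^(2/3)·S^(1/2) = (1/20.2) × 22.40 × 0.7959 × 0.01844 = 0.01627

0.0163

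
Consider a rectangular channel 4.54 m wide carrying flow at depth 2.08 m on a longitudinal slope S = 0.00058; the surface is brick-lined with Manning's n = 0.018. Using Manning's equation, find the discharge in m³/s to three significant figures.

A = b·y = 4.54 × 2.08 = 9.443 m²
P = b + 2y = 4.54 + 2×2.08 = 8.700 m
R = A/P = 9.443/8.700 = 1.085 m
Q = (1/n)·A·R^(2/3)·S^(1/2) = (1/0.018) × 9.443 × 1.085^(2/3) × 0.00058^(1/2) = 13.34 m³/s

13.3 m³/s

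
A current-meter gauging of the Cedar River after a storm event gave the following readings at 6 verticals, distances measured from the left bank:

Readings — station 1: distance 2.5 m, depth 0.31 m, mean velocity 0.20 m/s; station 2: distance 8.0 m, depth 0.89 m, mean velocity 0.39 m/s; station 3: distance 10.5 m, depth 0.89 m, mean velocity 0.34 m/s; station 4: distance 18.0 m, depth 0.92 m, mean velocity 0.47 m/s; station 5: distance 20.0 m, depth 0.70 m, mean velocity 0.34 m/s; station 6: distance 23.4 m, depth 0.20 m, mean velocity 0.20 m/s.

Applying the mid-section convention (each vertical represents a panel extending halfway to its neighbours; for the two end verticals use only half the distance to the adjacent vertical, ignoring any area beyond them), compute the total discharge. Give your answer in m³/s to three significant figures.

w_1 = (8.0 − 2.5)/2 = 2.75 m; q_1 = 0.20 × 0.31 × 2.75 = 0.1705 m³/s
w_2 = (10.5 − 2.5)/2 = 4 m; q_2 = 0.39 × 0.89 × 4 = 1.388 m³/s
w_3 = (18.0 − 8.0)/2 = 5 m; q_3 = 0.34 × 0.89 × 5 = 1.513 m³/s
w_4 = (20.0 − 10.5)/2 = 4.75 m; q_4 = 0.47 × 0.92 × 4.75 = 2.054 m³/s
w_5 = (23.4 − 18.0)/2 = 2.7 m; q_5 = 0.34 × 0.70 × 2.7 = 0.6426 m³/s
w_6 = (23.4 − 20.0)/2 = 1.7 m; q_6 = 0.20 × 0.20 × 1.7 = 0.06800 m³/s
Q = Σ qᵢ = 5.836 m³/s

5.84 m³/s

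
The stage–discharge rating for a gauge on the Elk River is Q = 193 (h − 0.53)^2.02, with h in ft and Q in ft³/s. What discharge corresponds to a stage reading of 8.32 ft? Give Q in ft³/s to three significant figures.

Q = 193 × (8.32 − 0.53)^2.02 = 193 × 7.79^2.02 = 12200 ft³/s

12200 ft³/s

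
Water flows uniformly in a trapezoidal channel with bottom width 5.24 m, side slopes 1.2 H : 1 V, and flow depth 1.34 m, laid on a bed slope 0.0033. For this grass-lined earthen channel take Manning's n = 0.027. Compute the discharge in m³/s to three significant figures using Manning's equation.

19.2 m³/s

A = (b + z·y)·y = (5.24 + 1.2×1.34)×1.34 = 9.176 m²
P = b + 2y√(1+z²) = 5.24 + 2×1.34×√(1+1.2²) = 9.426 m
R = A/P = 9.176/9.426 = 0.9735 m
Q = (1/n)·A·R^(2/3)·S^(1/2) = (1/0.027) × 9.176 × 0.9735^(2/3) × 0.0033^(1/2) = 19.18 m³/s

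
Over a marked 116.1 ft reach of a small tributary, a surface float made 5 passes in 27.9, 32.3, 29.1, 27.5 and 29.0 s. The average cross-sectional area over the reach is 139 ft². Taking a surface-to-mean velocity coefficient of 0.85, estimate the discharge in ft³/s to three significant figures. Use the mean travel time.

t̄ = (27.9 + 32.3 + 29.1 + 27.5 + 29.0) / 5 = 29.16 s
v_surface = L / t̄ = 116.1 / 29.16 = 3.981 ft/s
v_mean = 0.85 × 3.981 = 3.384 ft/s
Q = A × v_mean = 139 × 3.384 = 470.4 ft³/s

470 ft³/s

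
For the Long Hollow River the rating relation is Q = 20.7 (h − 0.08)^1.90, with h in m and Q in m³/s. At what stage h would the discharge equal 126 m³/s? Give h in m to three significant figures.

2.67 m

h − h₀ = (Q/C)^(1/b) = (126/20.7)^(1/1.90) = 2.587 m
h = 0.08 + 2.587 = 2.667 m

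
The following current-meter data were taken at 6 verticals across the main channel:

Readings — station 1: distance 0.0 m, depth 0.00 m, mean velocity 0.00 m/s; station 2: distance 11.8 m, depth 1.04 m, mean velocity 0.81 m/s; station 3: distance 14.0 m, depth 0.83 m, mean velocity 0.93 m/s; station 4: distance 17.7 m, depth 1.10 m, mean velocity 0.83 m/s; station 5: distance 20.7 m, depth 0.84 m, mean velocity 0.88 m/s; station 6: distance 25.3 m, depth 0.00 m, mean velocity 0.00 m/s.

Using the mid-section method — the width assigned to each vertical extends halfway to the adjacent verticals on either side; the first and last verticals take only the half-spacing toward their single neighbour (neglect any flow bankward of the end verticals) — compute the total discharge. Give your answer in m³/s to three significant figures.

14.0 m³/s

w_2 = (14.0 − 0.0)/2 = 7 m; q_2 = 0.81 × 1.04 × 7 = 5.897 m³/s
w_3 = (17.7 − 11.8)/2 = 2.95 m; q_3 = 0.93 × 0.83 × 2.95 = 2.277 m³/s
w_4 = (20.7 − 14.0)/2 = 3.35 m; q_4 = 0.83 × 1.10 × 3.35 = 3.059 m³/s
w_5 = (25.3 − 17.7)/2 = 3.8 m; q_5 = 0.88 × 0.84 × 3.8 = 2.809 m³/s
Stations 1, 6 contribute zero (depth or velocity is 0).
Q = Σ qᵢ = 14.04 m³/s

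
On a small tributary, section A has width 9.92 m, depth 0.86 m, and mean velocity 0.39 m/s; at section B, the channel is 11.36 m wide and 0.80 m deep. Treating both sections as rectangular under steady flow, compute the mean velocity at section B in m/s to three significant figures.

0.366 m/s

Q = A₁V₁ = (9.92×0.86) × 0.39 = 3.327 m³/s
A₂ = 11.36 × 0.80 = 9.088 m²
V₂ = Q/A₂ = 3.327/9.088 = 0.3661 m/s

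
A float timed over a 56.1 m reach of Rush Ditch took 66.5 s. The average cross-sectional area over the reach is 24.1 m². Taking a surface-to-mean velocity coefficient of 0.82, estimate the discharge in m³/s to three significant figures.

16.7 m³/s

v_surface = L / t̄ = 56.1 / 66.5 = 0.8436 m/s
v_mean = 0.82 × 0.8436 = 0.6918 m/s
Q = A × v_mean = 24.1 × 0.6918 = 16.67 m³/s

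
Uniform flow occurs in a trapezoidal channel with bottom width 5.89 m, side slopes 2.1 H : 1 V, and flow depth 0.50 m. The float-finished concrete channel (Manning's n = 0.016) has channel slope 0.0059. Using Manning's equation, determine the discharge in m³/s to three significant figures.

A = (b + z·y)·y = (5.89 + 2.1×0.50)×0.50 = 3.470 m²
P = b + 2y√(1+z²) = 5.89 + 2×0.50×√(1+2.1²) = 8.216 m
R = A/P = 3.470/8.216 = 0.4223 m
Q = (1/n)·A·R^(2/3)·S^(1/2) = (1/0.016) × 3.470 × 0.4223^(2/3) × 0.0059^(1/2) = 9.377 m³/s

9.38 m³/s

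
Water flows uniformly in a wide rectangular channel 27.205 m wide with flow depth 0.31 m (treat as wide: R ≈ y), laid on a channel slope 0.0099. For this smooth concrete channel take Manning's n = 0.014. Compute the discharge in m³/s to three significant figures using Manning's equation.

A = b·y = 27.205 × 0.31 = 8.434 m²
Wide channel: R ≈ y = 0.31 m
Q = (1/n)·A·R^(2/3)·S^(1/2) = (1/0.014) × 8.434 × 0.3100^(2/3) × 0.0099^(1/2) = 27.45 m³/s

27.5 m³/s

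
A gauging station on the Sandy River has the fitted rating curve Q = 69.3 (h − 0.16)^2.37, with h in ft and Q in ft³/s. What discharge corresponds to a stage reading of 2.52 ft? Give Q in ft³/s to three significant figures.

Q = 69.3 × (2.52 − 0.16)^2.37 = 69.3 × 2.36^2.37 = 530.3 ft³/s

530 ft³/s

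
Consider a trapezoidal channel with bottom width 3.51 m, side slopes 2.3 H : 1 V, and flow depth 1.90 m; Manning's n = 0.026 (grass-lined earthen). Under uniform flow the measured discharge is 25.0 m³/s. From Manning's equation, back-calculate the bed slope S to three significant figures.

0.00157

A = (b + z·y)·y = (3.51 + 2.3×1.90)×1.90 = 14.97 m²
P = b + 2y√(1+z²) = 3.51 + 2×1.90×√(1+2.3²) = 13.04 m
R = A/P = 14.97/13.04 = 1.148 m
S = (Q·n / (1·A·R^(2/3)))² = (25.0×0.026 / (1×14.97×1.096))² = 0.001568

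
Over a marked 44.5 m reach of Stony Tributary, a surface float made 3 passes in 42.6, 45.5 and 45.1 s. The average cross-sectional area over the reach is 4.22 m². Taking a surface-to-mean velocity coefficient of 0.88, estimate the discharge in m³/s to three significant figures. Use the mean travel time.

3.72 m³/s

t̄ = (42.6 + 45.5 + 45.1) / 3 = 44.4 s
v_surface = L / t̄ = 44.5 / 44.4 = 1.002 m/s
v_mean = 0.88 × 1.002 = 0.8820 m/s
Q = A × v_mean = 4.22 × 0.8820 = 3.722 m³/s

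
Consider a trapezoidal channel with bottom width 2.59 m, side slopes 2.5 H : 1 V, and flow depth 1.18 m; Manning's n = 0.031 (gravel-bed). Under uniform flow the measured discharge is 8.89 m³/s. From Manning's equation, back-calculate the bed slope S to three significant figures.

A = (b + z·y)·y = (2.59 + 2.5×1.18)×1.18 = 6.537 m²
P = b + 2y√(1+z²) = 2.59 + 2×1.18×√(1+2.5²) = 8.944 m
R = A/P = 6.537/8.944 = 0.7309 m
S = (Q·n / (1·A·R^(2/3)))² = (8.89×0.031 / (1×6.537×0.8114))² = 0.002700

0.00270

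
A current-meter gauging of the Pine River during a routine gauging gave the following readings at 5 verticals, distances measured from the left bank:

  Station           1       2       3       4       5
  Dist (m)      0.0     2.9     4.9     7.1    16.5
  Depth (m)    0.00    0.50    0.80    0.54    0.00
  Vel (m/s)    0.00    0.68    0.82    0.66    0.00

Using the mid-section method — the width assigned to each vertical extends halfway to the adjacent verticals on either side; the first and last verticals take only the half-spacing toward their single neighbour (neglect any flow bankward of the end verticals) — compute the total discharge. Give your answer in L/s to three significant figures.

w_2 = (4.9 − 0.0)/2 = 2.45 m; q_2 = 0.68 × 0.50 × 2.45 = 0.8330 m³/s
w_3 = (7.1 − 2.9)/2 = 2.1 m; q_3 = 0.82 × 0.80 × 2.1 = 1.378 m³/s
w_4 = (16.5 − 4.9)/2 = 5.8 m; q_4 = 0.66 × 0.54 × 5.8 = 2.067 m³/s
Stations 1, 5 contribute zero (depth or velocity is 0).
Q = Σ qᵢ = 4.278 m³/s
= 4.278 × 1000 = 4278 L/s

4280 L/s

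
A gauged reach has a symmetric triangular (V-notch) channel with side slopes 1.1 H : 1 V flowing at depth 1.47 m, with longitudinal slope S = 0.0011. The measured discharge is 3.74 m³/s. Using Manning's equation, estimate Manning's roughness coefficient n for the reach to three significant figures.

A = z·y² = 1.1×1.47² = 2.377 m²
P = 2y√(1+z²) = 2×1.47×√(1+1.1²) = 4.371 m
R = A/P = 2.377/4.371 = 0.5439 m
n = (1/Q)·A·R^(2/3)·S^(1/2) = (1/3.74) × 2.377 × 0.6663 × 0.03317 = 0.01404

0.0140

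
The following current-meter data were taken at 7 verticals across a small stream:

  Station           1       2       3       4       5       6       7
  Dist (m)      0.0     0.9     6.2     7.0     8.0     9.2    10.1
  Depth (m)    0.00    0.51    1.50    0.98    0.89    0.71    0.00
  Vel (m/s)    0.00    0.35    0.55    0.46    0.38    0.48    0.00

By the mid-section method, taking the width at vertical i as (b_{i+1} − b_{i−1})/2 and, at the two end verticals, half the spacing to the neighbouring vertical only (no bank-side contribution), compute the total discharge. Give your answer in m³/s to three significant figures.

4.21 m³/s

w_2 = (6.2 − 0.0)/2 = 3.1 m; q_2 = 0.35 × 0.51 × 3.1 = 0.5534 m³/s
w_3 = (7.0 − 0.9)/2 = 3.05 m; q_3 = 0.55 × 1.50 × 3.05 = 2.516 m³/s
w_4 = (8.0 − 6.2)/2 = 0.9 m; q_4 = 0.46 × 0.98 × 0.9 = 0.4057 m³/s
w_5 = (9.2 − 7.0)/2 = 1.1 m; q_5 = 0.38 × 0.89 × 1.1 = 0.3720 m³/s
w_6 = (10.1 − 8.0)/2 = 1.05 m; q_6 = 0.48 × 0.71 × 1.05 = 0.3578 m³/s
Stations 1, 7 contribute zero (depth or velocity is 0).
Q = Σ qᵢ = 4.205 m³/s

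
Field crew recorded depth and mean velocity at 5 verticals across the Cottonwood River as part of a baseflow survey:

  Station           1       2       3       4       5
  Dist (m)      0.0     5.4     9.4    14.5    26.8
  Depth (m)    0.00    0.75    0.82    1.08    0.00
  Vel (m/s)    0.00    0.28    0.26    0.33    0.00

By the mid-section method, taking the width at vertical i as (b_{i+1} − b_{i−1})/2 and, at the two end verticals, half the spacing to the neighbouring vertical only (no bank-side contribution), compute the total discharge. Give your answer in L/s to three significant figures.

w_2 = (9.4 − 0.0)/2 = 4.7 m; q_2 = 0.28 × 0.75 × 4.7 = 0.9870 m³/s
w_3 = (14.5 − 5.4)/2 = 4.55 m; q_3 = 0.26 × 0.82 × 4.55 = 0.9701 m³/s
w_4 = (26.8 − 9.4)/2 = 8.7 m; q_4 = 0.33 × 1.08 × 8.7 = 3.101 m³/s
Stations 1, 5 contribute zero (depth or velocity is 0).
Q = Σ qᵢ = 5.058 m³/s
= 5.058 × 1000 = 5058 L/s

5060 L/s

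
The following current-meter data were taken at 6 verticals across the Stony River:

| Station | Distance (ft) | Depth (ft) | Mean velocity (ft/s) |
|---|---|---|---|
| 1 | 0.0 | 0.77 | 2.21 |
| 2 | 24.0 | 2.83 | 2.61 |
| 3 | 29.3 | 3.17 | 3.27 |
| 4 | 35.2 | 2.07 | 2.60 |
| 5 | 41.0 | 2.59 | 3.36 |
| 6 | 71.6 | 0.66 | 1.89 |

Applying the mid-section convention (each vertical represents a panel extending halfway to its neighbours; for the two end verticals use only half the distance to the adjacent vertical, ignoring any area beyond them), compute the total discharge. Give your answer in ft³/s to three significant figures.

396 ft³/s

w_1 = (24.0 − 0.0)/2 = 12 ft; q_1 = 2.21 × 0.77 × 12 = 20.42 ft³/s
w_2 = (29.3 − 0.0)/2 = 14.65 ft; q_2 = 2.61 × 2.83 × 14.65 = 108.2 ft³/s
w_3 = (35.2 − 24.0)/2 = 5.6 ft; q_3 = 3.27 × 3.17 × 5.6 = 58.05 ft³/s
w_4 = (41.0 − 29.3)/2 = 5.85 ft; q_4 = 2.60 × 2.07 × 5.85 = 31.48 ft³/s
w_5 = (71.6 − 35.2)/2 = 18.2 ft; q_5 = 3.36 × 2.59 × 18.2 = 158.4 ft³/s
w_6 = (71.6 − 41.0)/2 = 15.3 ft; q_6 = 1.89 × 0.66 × 15.3 = 19.09 ft³/s
Q = Σ qᵢ = 395.6 ft³/s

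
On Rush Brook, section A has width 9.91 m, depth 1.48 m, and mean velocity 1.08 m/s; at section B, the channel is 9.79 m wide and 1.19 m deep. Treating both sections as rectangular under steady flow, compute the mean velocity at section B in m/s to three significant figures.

Q = A₁V₁ = (9.91×1.48) × 1.08 = 15.84 m³/s
A₂ = 9.79 × 1.19 = 11.65 m²
V₂ = Q/A₂ = 15.84/11.65 = 1.360 m/s

1.36 m/s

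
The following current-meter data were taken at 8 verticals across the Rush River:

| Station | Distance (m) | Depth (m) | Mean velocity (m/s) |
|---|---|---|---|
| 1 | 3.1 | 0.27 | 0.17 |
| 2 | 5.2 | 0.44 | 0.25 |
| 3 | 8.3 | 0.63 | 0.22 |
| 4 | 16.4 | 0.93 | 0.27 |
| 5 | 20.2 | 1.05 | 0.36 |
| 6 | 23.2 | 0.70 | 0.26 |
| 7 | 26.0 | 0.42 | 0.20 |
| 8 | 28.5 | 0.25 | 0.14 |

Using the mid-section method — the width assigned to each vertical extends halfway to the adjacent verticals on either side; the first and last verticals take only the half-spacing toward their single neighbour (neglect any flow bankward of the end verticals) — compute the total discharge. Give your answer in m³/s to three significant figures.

w_1 = (5.2 − 3.1)/2 = 1.05 m; q_1 = 0.17 × 0.27 × 1.05 = 0.04820 m³/s
w_2 = (8.3 − 3.1)/2 = 2.6 m; q_2 = 0.25 × 0.44 × 2.6 = 0.2860 m³/s
w_3 = (16.4 − 5.2)/2 = 5.6 m; q_3 = 0.22 × 0.63 × 5.6 = 0.7762 m³/s
w_4 = (20.2 − 8.3)/2 = 5.95 m; q_4 = 0.27 × 0.93 × 5.95 = 1.494 m³/s
w_5 = (23.2 − 16.4)/2 = 3.4 m; q_5 = 0.36 × 1.05 × 3.4 = 1.285 m³/s
w_6 = (26.0 − 20.2)/2 = 2.9 m; q_6 = 0.26 × 0.70 × 2.9 = 0.5278 m³/s
w_7 = (28.5 − 23.2)/2 = 2.65 m; q_7 = 0.20 × 0.42 × 2.65 = 0.2226 m³/s
w_8 = (28.5 − 26.0)/2 = 1.25 m; q_8 = 0.14 × 0.25 × 1.25 = 0.04375 m³/s
Q = Σ qᵢ = 4.684 m³/s

4.68 m³/s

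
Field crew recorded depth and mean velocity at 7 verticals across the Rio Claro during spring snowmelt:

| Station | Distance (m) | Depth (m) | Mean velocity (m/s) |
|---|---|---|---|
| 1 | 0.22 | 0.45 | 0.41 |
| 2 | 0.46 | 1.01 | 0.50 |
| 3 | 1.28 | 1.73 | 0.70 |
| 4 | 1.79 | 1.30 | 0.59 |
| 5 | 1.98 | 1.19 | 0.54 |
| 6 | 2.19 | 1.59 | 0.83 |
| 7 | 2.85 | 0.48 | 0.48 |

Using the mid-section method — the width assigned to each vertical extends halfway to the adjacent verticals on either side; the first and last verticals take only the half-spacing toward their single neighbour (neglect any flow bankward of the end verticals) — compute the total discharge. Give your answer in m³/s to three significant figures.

w_1 = (0.46 − 0.22)/2 = 0.12 m; q_1 = 0.41 × 0.45 × 0.12 = 0.02214 m³/s
w_2 = (1.28 − 0.22)/2 = 0.53 m; q_2 = 0.50 × 1.01 × 0.53 = 0.2677 m³/s
w_3 = (1.79 − 0.46)/2 = 0.665 m; q_3 = 0.70 × 1.73 × 0.665 = 0.8053 m³/s
w_4 = (1.98 − 1.28)/2 = 0.35 m; q_4 = 0.59 × 1.30 × 0.35 = 0.2685 m³/s
w_5 = (2.19 − 1.79)/2 = 0.2 m; q_5 = 0.54 × 1.19 × 0.2 = 0.1285 m³/s
w_6 = (2.85 − 1.98)/2 = 0.435 m; q_6 = 0.83 × 1.59 × 0.435 = 0.5741 m³/s
w_7 = (2.85 − 2.19)/2 = 0.33 m; q_7 = 0.48 × 0.48 × 0.33 = 0.07603 m³/s
Q = Σ qᵢ = 2.142 m³/s

2.14 m³/s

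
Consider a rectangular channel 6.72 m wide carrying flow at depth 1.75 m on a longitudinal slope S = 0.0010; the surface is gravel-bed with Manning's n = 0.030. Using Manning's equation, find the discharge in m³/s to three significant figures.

13.6 m³/s

A = b·y = 6.72 × 1.75 = 11.76 m²
P = b + 2y = 6.72 + 2×1.75 = 10.22 m
R = A/P = 11.76/10.22 = 1.151 m
Q = (1/n)·A·R^(2/3)·S^(1/2) = (1/0.030) × 11.76 × 1.151^(2/3) × 0.0010^(1/2) = 13.61 m³/s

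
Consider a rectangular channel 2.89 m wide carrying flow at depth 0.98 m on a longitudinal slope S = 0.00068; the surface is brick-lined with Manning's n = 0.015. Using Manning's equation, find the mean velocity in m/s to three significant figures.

A = b·y = 2.89 × 0.98 = 2.832 m²
P = b + 2y = 2.89 + 2×0.98 = 4.850 m
R = A/P = 2.832/4.850 = 0.5840 m
Q = (1/n)·A·R^(2/3)·S^(1/2) = (1/0.015) × 2.832 × 0.5840^(2/3) × 0.00068^(1/2) = 3.440 m³/s
V = Q/A = 3.440/2.832 = 1.215 m/s

1.21 m/s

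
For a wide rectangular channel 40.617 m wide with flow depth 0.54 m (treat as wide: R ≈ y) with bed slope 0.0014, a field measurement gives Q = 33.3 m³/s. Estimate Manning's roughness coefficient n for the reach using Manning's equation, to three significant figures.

A = b·y = 40.617 × 0.54 = 21.93 m²
Wide channel: R ≈ y = 0.54 m
n = (1/Q)·A·R^(2/3)·S^(1/2) = (1/33.3) × 21.93 × 0.6631 × 0.03742 = 0.01634

0.0163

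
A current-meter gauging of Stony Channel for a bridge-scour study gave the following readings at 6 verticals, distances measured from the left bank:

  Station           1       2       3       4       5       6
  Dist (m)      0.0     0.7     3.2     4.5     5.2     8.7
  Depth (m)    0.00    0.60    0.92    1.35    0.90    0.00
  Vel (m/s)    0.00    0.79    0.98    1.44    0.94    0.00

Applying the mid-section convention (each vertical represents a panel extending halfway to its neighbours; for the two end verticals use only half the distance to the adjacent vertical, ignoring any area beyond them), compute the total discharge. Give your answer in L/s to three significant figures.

6190 L/s

w_2 = (3.2 − 0.0)/2 = 1.6 m; q_2 = 0.79 × 0.60 × 1.6 = 0.7584 m³/s
w_3 = (4.5 − 0.7)/2 = 1.9 m; q_3 = 0.98 × 0.92 × 1.9 = 1.713 m³/s
w_4 = (5.2 − 3.2)/2 = 1 m; q_4 = 1.44 × 1.35 × 1 = 1.944 m³/s
w_5 = (8.7 − 4.5)/2 = 2.1 m; q_5 = 0.94 × 0.90 × 2.1 = 1.777 m³/s
Stations 1, 6 contribute zero (depth or velocity is 0).
Q = Σ qᵢ = 6.192 m³/s
= 6.192 × 1000 = 6192 L/s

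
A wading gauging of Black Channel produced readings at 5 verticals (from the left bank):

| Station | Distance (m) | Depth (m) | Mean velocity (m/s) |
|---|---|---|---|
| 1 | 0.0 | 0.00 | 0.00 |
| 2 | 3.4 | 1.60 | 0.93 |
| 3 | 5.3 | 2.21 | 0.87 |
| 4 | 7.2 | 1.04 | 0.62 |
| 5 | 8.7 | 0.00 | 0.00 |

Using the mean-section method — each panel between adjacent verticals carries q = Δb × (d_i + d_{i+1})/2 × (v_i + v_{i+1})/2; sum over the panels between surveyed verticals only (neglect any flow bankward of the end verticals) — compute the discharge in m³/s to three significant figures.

7.06 m³/s

Panel 1-2: Δb = 3.4 m, d̄ = (0.00+1.60)/2 = 0.8, v̄ = (0.00+0.93)/2 = 0.465 → q = 3.4×0.8×0.465 = 1.265 m³/s
Panel 2-3: Δb = 1.9 m, d̄ = (1.60+2.21)/2 = 1.905, v̄ = (0.93+0.87)/2 = 0.9 → q = 1.9×1.905×0.9 = 3.258 m³/s
Panel 3-4: Δb = 1.9 m, d̄ = (2.21+1.04)/2 = 1.625, v̄ = (0.87+0.62)/2 = 0.745 → q = 1.9×1.625×0.745 = 2.300 m³/s
Panel 4-5: Δb = 1.5 m, d̄ = (1.04+0.00)/2 = 0.52, v̄ = (0.62+0.00)/2 = 0.31 → q = 1.5×0.52×0.31 = 0.2418 m³/s
Q = Σ q = 7.064 m³/s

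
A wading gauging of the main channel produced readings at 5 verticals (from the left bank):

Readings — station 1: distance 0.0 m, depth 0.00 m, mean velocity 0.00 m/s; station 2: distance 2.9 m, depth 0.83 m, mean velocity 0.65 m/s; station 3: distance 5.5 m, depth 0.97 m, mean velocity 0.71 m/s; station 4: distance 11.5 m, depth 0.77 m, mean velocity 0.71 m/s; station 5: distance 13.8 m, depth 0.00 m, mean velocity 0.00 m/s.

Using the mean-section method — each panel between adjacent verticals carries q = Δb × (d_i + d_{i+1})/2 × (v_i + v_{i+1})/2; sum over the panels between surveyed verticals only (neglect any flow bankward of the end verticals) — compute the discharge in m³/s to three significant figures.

6.00 m³/s

Panel 1-2: Δb = 2.9 m, d̄ = (0.00+0.83)/2 = 0.415, v̄ = (0.00+0.65)/2 = 0.325 → q = 2.9×0.415×0.325 = 0.3911 m³/s
Panel 2-3: Δb = 2.6 m, d̄ = (0.83+0.97)/2 = 0.9, v̄ = (0.65+0.71)/2 = 0.68 → q = 2.6×0.9×0.68 = 1.591 m³/s
Panel 3-4: Δb = 6 m, d̄ = (0.97+0.77)/2 = 0.87, v̄ = (0.71+0.71)/2 = 0.71 → q = 6×0.87×0.71 = 3.706 m³/s
Panel 4-5: Δb = 2.3 m, d̄ = (0.77+0.00)/2 = 0.385, v̄ = (0.71+0.00)/2 = 0.355 → q = 2.3×0.385×0.355 = 0.3144 m³/s
Q = Σ q = 6.003 m³/s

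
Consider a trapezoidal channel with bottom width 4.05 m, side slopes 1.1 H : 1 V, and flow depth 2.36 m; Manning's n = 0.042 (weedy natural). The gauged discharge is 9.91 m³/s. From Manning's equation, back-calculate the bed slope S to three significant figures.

A = (b + z·y)·y = (4.05 + 1.1×2.36)×2.36 = 15.68 m²
P = b + 2y√(1+z²) = 4.05 + 2×2.36×√(1+1.1²) = 11.07 m
R = A/P = 15.68/11.07 = 1.417 m
S = (Q·n / (1·A·R^(2/3)))² = (9.91×0.042 / (1×15.68×1.262))² = 0.0004424

0.000442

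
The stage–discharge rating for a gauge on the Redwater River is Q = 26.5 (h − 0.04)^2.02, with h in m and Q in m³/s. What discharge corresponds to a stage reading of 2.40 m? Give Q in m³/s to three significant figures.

150 m³/s

Q = 26.5 × (2.40 − 0.04)^2.02 = 26.5 × 2.36^2.02 = 150.2 m³/s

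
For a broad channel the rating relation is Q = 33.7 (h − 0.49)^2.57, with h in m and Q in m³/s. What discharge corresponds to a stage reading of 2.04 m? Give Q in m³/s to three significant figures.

104 m³/s

Q = 33.7 × (2.04 − 0.49)^2.57 = 33.7 × 1.55^2.57 = 103.9 m³/s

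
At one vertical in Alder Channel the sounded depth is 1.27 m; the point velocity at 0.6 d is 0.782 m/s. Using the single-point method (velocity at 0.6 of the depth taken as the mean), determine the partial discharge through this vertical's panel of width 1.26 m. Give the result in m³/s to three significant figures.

1.25 m³/s

v̄ = v₀.₆ = 0.782 m/s
q = v̄ × d × w = 0.7820 × 1.27 × 1.26 = 1.251 m³/s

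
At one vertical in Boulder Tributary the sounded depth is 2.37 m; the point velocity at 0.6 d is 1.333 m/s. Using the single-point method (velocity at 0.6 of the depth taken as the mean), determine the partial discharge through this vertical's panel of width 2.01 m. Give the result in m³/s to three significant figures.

v̄ = v₀.₆ = 1.333 m/s
q = v̄ × d × w = 1.333 × 2.37 × 2.01 = 6.350 m³/s

6.35 m³/s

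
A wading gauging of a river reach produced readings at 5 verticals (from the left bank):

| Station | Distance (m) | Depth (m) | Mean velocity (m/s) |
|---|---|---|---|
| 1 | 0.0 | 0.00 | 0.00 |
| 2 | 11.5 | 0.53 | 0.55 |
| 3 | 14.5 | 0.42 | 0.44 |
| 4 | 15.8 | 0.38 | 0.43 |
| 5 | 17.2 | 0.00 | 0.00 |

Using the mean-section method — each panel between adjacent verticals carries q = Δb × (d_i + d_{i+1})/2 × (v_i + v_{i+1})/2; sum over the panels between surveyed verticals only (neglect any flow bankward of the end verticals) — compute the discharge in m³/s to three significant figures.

Panel 1-2: Δb = 11.5 m, d̄ = (0.00+0.53)/2 = 0.265, v̄ = (0.00+0.55)/2 = 0.275 → q = 11.5×0.265×0.275 = 0.8381 m³/s
Panel 2-3: Δb = 3 m, d̄ = (0.53+0.42)/2 = 0.475, v̄ = (0.55+0.44)/2 = 0.495 → q = 3×0.475×0.495 = 0.7054 m³/s
Panel 3-4: Δb = 1.3 m, d̄ = (0.42+0.38)/2 = 0.4, v̄ = (0.44+0.43)/2 = 0.435 → q = 1.3×0.4×0.435 = 0.2262 m³/s
Panel 4-5: Δb = 1.4 m, d̄ = (0.38+0.00)/2 = 0.19, v̄ = (0.43+0.00)/2 = 0.215 → q = 1.4×0.19×0.215 = 0.05719 m³/s
Q = Σ q = 1.827 m³/s

1.83 m³/s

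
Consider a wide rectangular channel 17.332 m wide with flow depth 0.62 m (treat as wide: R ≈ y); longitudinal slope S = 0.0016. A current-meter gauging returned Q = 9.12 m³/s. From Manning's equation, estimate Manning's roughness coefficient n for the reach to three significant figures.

A = b·y = 17.332 × 0.62 = 10.75 m²
Wide channel: R ≈ y = 0.62 m
n = (1/Q)·A·R^(2/3)·S^(1/2) = (1/9.12) × 10.75 × 0.7271 × 0.04000 = 0.03427

0.0343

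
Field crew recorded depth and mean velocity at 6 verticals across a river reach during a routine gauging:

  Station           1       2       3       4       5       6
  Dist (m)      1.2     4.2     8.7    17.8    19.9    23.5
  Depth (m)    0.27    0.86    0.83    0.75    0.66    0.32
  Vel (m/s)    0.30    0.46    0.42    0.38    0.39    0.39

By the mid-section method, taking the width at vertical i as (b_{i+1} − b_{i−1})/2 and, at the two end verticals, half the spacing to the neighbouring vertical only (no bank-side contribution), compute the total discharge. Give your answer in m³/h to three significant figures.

23500 m³/h

w_1 = (4.2 − 1.2)/2 = 1.5 m; q_1 = 0.30 × 0.27 × 1.5 = 0.1215 m³/s
w_2 = (8.7 − 1.2)/2 = 3.75 m; q_2 = 0.46 × 0.86 × 3.75 = 1.484 m³/s
w_3 = (17.8 − 4.2)/2 = 6.8 m; q_3 = 0.42 × 0.83 × 6.8 = 2.370 m³/s
w_4 = (19.9 − 8.7)/2 = 5.6 m; q_4 = 0.38 × 0.75 × 5.6 = 1.596 m³/s
w_5 = (23.5 − 17.8)/2 = 2.85 m; q_5 = 0.39 × 0.66 × 2.85 = 0.7336 m³/s
w_6 = (23.5 − 19.9)/2 = 1.8 m; q_6 = 0.39 × 0.32 × 1.8 = 0.2246 m³/s
Q = Σ qᵢ = 6.530 m³/s
= 6.530 × 3600 = 23510 m³/h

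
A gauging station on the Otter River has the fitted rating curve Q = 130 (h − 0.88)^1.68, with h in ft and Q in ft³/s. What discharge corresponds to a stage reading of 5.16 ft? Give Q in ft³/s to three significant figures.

1500 ft³/s

Q = 130 × (5.16 − 0.88)^1.68 = 130 × 4.28^1.68 = 1495 ft³/s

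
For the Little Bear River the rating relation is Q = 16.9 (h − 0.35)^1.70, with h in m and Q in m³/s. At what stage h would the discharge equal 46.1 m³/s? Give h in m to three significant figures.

2.15 m

h − h₀ = (Q/C)^(1/b) = (46.1/16.9)^(1/1.70) = 1.805 m
h = 0.35 + 1.805 = 2.155 m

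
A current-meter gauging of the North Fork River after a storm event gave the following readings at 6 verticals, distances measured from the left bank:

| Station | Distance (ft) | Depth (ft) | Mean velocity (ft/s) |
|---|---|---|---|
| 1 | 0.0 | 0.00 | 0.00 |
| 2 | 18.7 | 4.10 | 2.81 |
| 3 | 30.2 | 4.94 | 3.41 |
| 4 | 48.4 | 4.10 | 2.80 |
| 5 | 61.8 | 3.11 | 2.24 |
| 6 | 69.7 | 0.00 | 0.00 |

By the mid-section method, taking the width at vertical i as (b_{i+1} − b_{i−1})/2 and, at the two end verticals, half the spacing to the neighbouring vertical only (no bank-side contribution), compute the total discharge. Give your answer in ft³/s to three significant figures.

680 ft³/s

w_2 = (30.2 − 0.0)/2 = 15.1 ft; q_2 = 2.81 × 4.10 × 15.1 = 174.0 ft³/s
w_3 = (48.4 − 18.7)/2 = 14.85 ft; q_3 = 3.41 × 4.94 × 14.85 = 250.2 ft³/s
w_4 = (61.8 − 30.2)/2 = 15.8 ft; q_4 = 2.80 × 4.10 × 15.8 = 181.4 ft³/s
w_5 = (69.7 − 48.4)/2 = 10.65 ft; q_5 = 2.24 × 3.11 × 10.65 = 74.19 ft³/s
Stations 1, 6 contribute zero (depth or velocity is 0).
Q = Σ qᵢ = 679.7 ft³/s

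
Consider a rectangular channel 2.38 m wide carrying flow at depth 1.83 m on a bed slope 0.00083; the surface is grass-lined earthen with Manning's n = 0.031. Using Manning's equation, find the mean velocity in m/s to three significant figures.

A = b·y = 2.38 × 1.83 = 4.355 m²
P = b + 2y = 2.38 + 2×1.83 = 6.040 m
R = A/P = 4.355/6.040 = 0.7211 m
Q = (1/n)·A·R^(2/3)·S^(1/2) = (1/0.031) × 4.355 × 0.7211^(2/3) × 0.00083^(1/2) = 3.255 m³/s
V = Q/A = 3.255/4.355 = 0.7473 m/s

0.747 m/s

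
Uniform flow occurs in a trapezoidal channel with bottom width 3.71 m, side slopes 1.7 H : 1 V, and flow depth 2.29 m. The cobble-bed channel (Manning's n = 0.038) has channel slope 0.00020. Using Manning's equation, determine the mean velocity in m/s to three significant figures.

0.458 m/s

A = (b + z·y)·y = (3.71 + 1.7×2.29)×2.29 = 17.41 m²
P = b + 2y√(1+z²) = 3.71 + 2×2.29×√(1+1.7²) = 12.74 m
R = A/P = 17.41/12.74 = 1.366 m
Q = (1/n)·A·R^(2/3)·S^(1/2) = (1/0.038) × 17.41 × 1.366^(2/3) × 0.00020^(1/2) = 7.978 m³/s
V = Q/A = 7.978/17.41 = 0.4582 m/s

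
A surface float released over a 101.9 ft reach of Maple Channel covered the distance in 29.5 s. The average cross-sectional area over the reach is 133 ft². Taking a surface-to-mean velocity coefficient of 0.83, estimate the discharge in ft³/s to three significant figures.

v_surface = L / t̄ = 101.9 / 29.5 = 3.454 ft/s
v_mean = 0.83 × 3.454 = 2.867 ft/s
Q = A × v_mean = 133 × 2.867 = 381.3 ft³/s

381 ft³/s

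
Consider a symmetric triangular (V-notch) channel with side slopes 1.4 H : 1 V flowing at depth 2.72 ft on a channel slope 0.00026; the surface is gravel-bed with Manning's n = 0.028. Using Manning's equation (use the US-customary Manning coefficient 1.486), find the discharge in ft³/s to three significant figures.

A = z·y² = 1.4×2.72² = 10.36 ft²
P = 2y√(1+z²) = 2×2.72×√(1+1.4²) = 9.359 ft
R = A/P = 10.36/9.359 = 1.107 ft
Q = (1.486/n)·A·R^(2/3)·S^(1/2) = (1.486/0.028) × 10.36 × 1.107^(2/3) × 0.00026^(1/2) = 9.483 ft³/s

9.48 ft³/s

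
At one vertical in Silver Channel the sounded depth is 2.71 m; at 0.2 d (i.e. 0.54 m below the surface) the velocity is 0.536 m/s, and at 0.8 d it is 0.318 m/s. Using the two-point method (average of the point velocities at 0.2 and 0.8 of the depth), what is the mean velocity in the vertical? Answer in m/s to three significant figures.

0.427 m/s

v̄ = (0.536 + 0.318) / 2 = 0.4270 m/s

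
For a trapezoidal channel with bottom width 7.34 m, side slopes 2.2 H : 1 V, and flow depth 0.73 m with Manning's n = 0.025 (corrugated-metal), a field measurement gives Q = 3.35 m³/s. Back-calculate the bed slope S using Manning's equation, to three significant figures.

0.000324

A = (b + z·y)·y = (7.34 + 2.2×0.73)×0.73 = 6.531 m²
P = b + 2y√(1+z²) = 7.34 + 2×0.73×√(1+2.2²) = 10.87 m
R = A/P = 6.531/10.87 = 0.6009 m
S = (Q·n / (1·A·R^(2/3)))² = (3.35×0.025 / (1×6.531×0.7121))² = 0.0003243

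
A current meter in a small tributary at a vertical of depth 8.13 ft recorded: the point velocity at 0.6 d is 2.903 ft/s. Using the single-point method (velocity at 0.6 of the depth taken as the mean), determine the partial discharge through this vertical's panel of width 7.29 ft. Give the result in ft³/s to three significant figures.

v̄ = v₀.₆ = 2.903 ft/s
q = v̄ × d × w = 2.903 × 8.13 × 7.29 = 172.1 ft³/s

172 ft³/s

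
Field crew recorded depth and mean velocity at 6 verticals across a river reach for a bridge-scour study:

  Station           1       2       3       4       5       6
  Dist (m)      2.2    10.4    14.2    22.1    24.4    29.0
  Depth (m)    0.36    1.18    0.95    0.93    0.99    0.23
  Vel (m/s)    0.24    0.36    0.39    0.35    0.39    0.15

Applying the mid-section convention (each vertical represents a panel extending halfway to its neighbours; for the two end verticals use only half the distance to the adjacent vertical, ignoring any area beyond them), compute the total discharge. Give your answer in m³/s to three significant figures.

w_1 = (10.4 − 2.2)/2 = 4.1 m; q_1 = 0.24 × 0.36 × 4.1 = 0.3542 m³/s
w_2 = (14.2 − 2.2)/2 = 6 m; q_2 = 0.36 × 1.18 × 6 = 2.549 m³/s
w_3 = (22.1 − 10.4)/2 = 5.85 m; q_3 = 0.39 × 0.95 × 5.85 = 2.167 m³/s
w_4 = (24.4 − 14.2)/2 = 5.1 m; q_4 = 0.35 × 0.93 × 5.1 = 1.660 m³/s
w_5 = (29.0 − 22.1)/2 = 3.45 m; q_5 = 0.39 × 0.99 × 3.45 = 1.332 m³/s
w_6 = (29.0 − 24.4)/2 = 2.3 m; q_6 = 0.15 × 0.23 × 2.3 = 0.07935 m³/s
Q = Σ qᵢ = 8.142 m³/s

8.14 m³/s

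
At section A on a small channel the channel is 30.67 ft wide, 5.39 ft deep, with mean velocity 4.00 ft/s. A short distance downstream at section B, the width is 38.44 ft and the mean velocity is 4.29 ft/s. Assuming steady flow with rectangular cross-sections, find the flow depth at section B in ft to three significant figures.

4.01 ft

Q = A₁V₁ = (30.67×5.39) × 4.00 = 661.2 ft³/s
d₂ = Q/(b₂ V₂) = 661.2/(38.44×4.29) = 4.010 ft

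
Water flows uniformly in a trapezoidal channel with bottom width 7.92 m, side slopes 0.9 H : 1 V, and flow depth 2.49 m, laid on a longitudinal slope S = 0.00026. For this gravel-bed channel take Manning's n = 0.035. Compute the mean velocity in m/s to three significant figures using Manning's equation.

A = (b + z·y)·y = (7.92 + 0.9×2.49)×2.49 = 25.30 m²
P = b + 2y√(1+z²) = 7.92 + 2×2.49×√(1+0.9²) = 14.62 m
R = A/P = 25.30/14.62 = 1.731 m
Q = (1/n)·A·R^(2/3)·S^(1/2) = (1/0.035) × 25.30 × 1.731^(2/3) × 0.00026^(1/2) = 16.80 m³/s
V = Q/A = 16.80/25.30 = 0.6641 m/s

0.664 m/s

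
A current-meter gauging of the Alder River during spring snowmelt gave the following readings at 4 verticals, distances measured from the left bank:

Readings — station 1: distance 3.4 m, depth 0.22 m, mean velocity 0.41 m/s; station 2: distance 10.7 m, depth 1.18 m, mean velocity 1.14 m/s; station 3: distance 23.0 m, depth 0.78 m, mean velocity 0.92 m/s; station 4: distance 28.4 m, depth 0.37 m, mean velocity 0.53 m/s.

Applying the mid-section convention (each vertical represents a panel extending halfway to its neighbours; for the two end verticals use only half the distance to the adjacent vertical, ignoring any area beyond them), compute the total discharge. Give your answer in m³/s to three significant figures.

w_1 = (10.7 − 3.4)/2 = 3.65 m; q_1 = 0.41 × 0.22 × 3.65 = 0.3292 m³/s
w_2 = (23.0 − 3.4)/2 = 9.8 m; q_2 = 1.14 × 1.18 × 9.8 = 13.18 m³/s
w_3 = (28.4 − 10.7)/2 = 8.85 m; q_3 = 0.92 × 0.78 × 8.85 = 6.351 m³/s
w_4 = (28.4 − 23.0)/2 = 2.7 m; q_4 = 0.53 × 0.37 × 2.7 = 0.5295 m³/s
Q = Σ qᵢ = 20.39 m³/s

20.4 m³/s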